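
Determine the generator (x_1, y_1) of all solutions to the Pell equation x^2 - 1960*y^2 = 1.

(x, y) = (1039681, 23484)

First expand sqrt(1960) as a continued fraction. With x_i = (sqrt(1960) + m_i)/d_i and (m_0, d_0) = (0, 1): a_0 = floor(sqrt(1960)) = 44, since 44^2 = 1936 <= 1960 < 2025 = 45^2.
Iterate m_{i+1} = d_i*a_i - m_i, d_{i+1} = (1960 - m_{i+1}^2)/d_i, a_{i+1} = floor((a_0 + m_{i+1})/d_{i+1}):
  m_1 = 1*44 - 0 = 44, d_1 = (1960 - 44^2)/1 = 24/1 = 24, a_1 = floor((44 + 44)/24) = 3.
  m_2 = 24*3 - 44 = 28, d_2 = (1960 - 28^2)/24 = 1176/24 = 49, a_2 = floor((44 + 28)/49) = 1.
  m_3 = 49*1 - 28 = 21, d_3 = (1960 - 21^2)/49 = 1519/49 = 31, a_3 = floor((44 + 21)/31) = 2.
  m_4 = 31*2 - 21 = 41, d_4 = (1960 - 41^2)/31 = 279/31 = 9, a_4 = floor((44 + 41)/9) = 9.
  m_5 = 9*9 - 41 = 40, d_5 = (1960 - 40^2)/9 = 360/9 = 40, a_5 = floor((44 + 40)/40) = 2.
  m_6 = 40*2 - 40 = 40, d_6 = (1960 - 40^2)/40 = 360/40 = 9, a_6 = floor((44 + 40)/9) = 9.
  m_7 = 9*9 - 40 = 41, d_7 = (1960 - 41^2)/9 = 279/9 = 31, a_7 = floor((44 + 41)/31) = 2.
  m_8 = 31*2 - 41 = 21, d_8 = (1960 - 21^2)/31 = 1519/31 = 49, a_8 = floor((44 + 21)/49) = 1.
  m_9 = 49*1 - 21 = 28, d_9 = (1960 - 28^2)/49 = 1176/49 = 24, a_9 = floor((44 + 28)/24) = 3.
  m_10 = 24*3 - 28 = 44, d_10 = (1960 - 44^2)/24 = 24/24 = 1, a_10 = floor((44 + 44)/1) = 88.
  m_11 = 1*88 - 44 = 44, d_11 = (1960 - 44^2)/1 = 24/1 = 24: (m_11, d_11) = (m_1, d_1) = (44, 24), so from here the quotients repeat a_1, ..., a_10; the period length is 10.
So sqrt(1960) = [44; (3, 1, 2, 9, 2, 9, 2, 1, 3, 88)] with period length k = 10.
k is even, so the fundamental solution of x^2 - 1960y^2 = 1 is (p_{k-1}, q_{k-1}) = (p_9, q_9); compute convergents through index 9.
Convergents (p_i = a_i*p_{i-1} + p_{i-2}, q_i = a_i*q_{i-1} + q_{i-2} with p_{-2}=0, p_{-1}=1, q_{-2}=1, q_{-1}=0):
  i=0: a_0=44, p_0 = 44*1 + 0 = 44, q_0 = 44*0 + 1 = 1.
  i=1: a_1=3, p_1 = 3*44 + 1 = 133, q_1 = 3*1 + 0 = 3.
  i=2: a_2=1, p_2 = 1*133 + 44 = 177, q_2 = 1*3 + 1 = 4.
  i=3: a_3=2, p_3 = 2*177 + 133 = 487, q_3 = 2*4 + 3 = 11.
  i=4: a_4=9, p_4 = 9*487 + 177 = 4560, q_4 = 9*11 + 4 = 103.
  i=5: a_5=2, p_5 = 2*4560 + 487 = 9607, q_5 = 2*103 + 11 = 217.
  i=6: a_6=9, p_6 = 9*9607 + 4560 = 91023, q_6 = 9*217 + 103 = 2056.
  i=7: a_7=2, p_7 = 2*91023 + 9607 = 191653, q_7 = 2*2056 + 217 = 4329.
  i=8: a_8=1, p_8 = 1*191653 + 91023 = 282676, q_8 = 1*4329 + 2056 = 6385.
  i=9: a_9=3, p_9 = 3*282676 + 191653 = 1039681, q_9 = 3*6385 + 4329 = 23484.
Check: 1039681^2 - 1960*23484^2 = 1080936581761 - 1080936581760 = 1, so (x, y) = (1039681, 23484) solves the equation, and by the theorem it is the least positive solution.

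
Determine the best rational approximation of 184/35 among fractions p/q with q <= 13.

Expand x = 184/35 as a continued fraction with the Euclidean algorithm:
  184 = 5*35 + 9, so a_0 = 5.
  35 = 3*9 + 8, so a_1 = 3.
  9 = 1*8 + 1, so a_2 = 1.
  8 = 8*1 + 0, so a_3 = 8.
so x = [5; 3, 1, 8].
Convergents (p_i = a_i*p_{i-1} + p_{i-2}, q_i = a_i*q_{i-1} + q_{i-2} with p_{-2}=0, p_{-1}=1, q_{-2}=1, q_{-1}=0), until the denominator exceeds 13:
  i=0: a_0=5, p_0 = 5*1 + 0 = 5, q_0 = 5*0 + 1 = 1.
  i=1: a_1=3, p_1 = 3*5 + 1 = 16, q_1 = 3*1 + 0 = 3.
  i=2: a_2=1, p_2 = 1*16 + 5 = 21, q_2 = 1*3 + 1 = 4.
  i=3: a_3=8, p_3 = 8*21 + 16 = 184, q_3 = 8*4 + 3 = 35.
q_3 = 35 > 13, so the last convergent with denominator <= 13 is p_2/q_2 = 21/4.
The closest fraction with denominator <= 13 is either p_2/q_2 or the intermediate fraction (k*p_2 + p_1)/(k*q_2 + q_1) with the largest k >= 1 whose denominator stays <= 13; these approach x as k grows, and every other convergent or intermediate fraction in range is farther away.
Largest k: floor((13 - q_1)/q_2) = floor((13 - 3)/4) = 2.
That gives (2*21 + 16)/(2*4 + 3) = 58/11.
Compare the errors: |x - 21/4| = |184*4 - 21*35|/(35*4) = 1/140, and |x - 58/11| = |184*11 - 58*35|/(35*11) = 6/385.
Cross-multiplying, 1*385 = 385 < 840 = 6*140, so 1/140 is smaller: the convergent 21/4 is closer to x than 58/11.

21/4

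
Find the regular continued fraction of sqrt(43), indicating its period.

Write x_i = (sqrt(43) + m_i)/d_i with (m_0, d_0) = (0, 1). a_0 = floor(sqrt(43)) = 6, since 6^2 = 36 <= 43 < 49 = 7^2.
Iterate m_{i+1} = d_i*a_i - m_i, d_{i+1} = (43 - m_{i+1}^2)/d_i, a_{i+1} = floor((a_0 + m_{i+1})/d_{i+1}):
  m_1 = 1*6 - 0 = 6, d_1 = (43 - 6^2)/1 = 7/1 = 7, a_1 = floor((6 + 6)/7) = 1.
  m_2 = 7*1 - 6 = 1, d_2 = (43 - 1^2)/7 = 42/7 = 6, a_2 = floor((6 + 1)/6) = 1.
  m_3 = 6*1 - 1 = 5, d_3 = (43 - 5^2)/6 = 18/6 = 3, a_3 = floor((6 + 5)/3) = 3.
  m_4 = 3*3 - 5 = 4, d_4 = (43 - 4^2)/3 = 27/3 = 9, a_4 = floor((6 + 4)/9) = 1.
  m_5 = 9*1 - 4 = 5, d_5 = (43 - 5^2)/9 = 18/9 = 2, a_5 = floor((6 + 5)/2) = 5.
  m_6 = 2*5 - 5 = 5, d_6 = (43 - 5^2)/2 = 18/2 = 9, a_6 = floor((6 + 5)/9) = 1.
  m_7 = 9*1 - 5 = 4, d_7 = (43 - 4^2)/9 = 27/9 = 3, a_7 = floor((6 + 4)/3) = 3.
  m_8 = 3*3 - 4 = 5, d_8 = (43 - 5^2)/3 = 18/3 = 6, a_8 = floor((6 + 5)/6) = 1.
  m_9 = 6*1 - 5 = 1, d_9 = (43 - 1^2)/6 = 42/6 = 7, a_9 = floor((6 + 1)/7) = 1.
  m_10 = 7*1 - 1 = 6, d_10 = (43 - 6^2)/7 = 7/7 = 1, a_10 = floor((6 + 6)/1) = 12.
  m_11 = 1*12 - 6 = 6, d_11 = (43 - 6^2)/1 = 7/1 = 7: (m_11, d_11) = (m_1, d_1) = (6, 7), so from here the quotients repeat a_1, ..., a_10; the period length is 10.
Hence the expansion of sqrt(43) is a_0 = 6 followed by the repeating block 1, 1, 3, 1, 5, 1, 3, 1, 1, 12 (period 10).

[6; (1, 1, 3, 1, 5, 1, 3, 1, 1, 12)]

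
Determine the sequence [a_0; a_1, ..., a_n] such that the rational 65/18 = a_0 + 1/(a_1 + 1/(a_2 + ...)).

[3; 1, 1, 1, 1, 3]

Run the Euclidean algorithm on 65 and 18; the successive quotients are the partial quotients a_0, a_1, ... (each step inverts the fractional part left over by the previous one):
  65 = 3*18 + 11, so a_0 = 3.
  18 = 1*11 + 7, so a_1 = 1.
  11 = 1*7 + 4, so a_2 = 1.
  7 = 1*4 + 3, so a_3 = 1.
  4 = 1*3 + 1, so a_4 = 1.
  3 = 3*1 + 0, so a_5 = 3.
The remainder reaches 0 after 6 divisions, so the expansion has 6 partial quotients, read off in order.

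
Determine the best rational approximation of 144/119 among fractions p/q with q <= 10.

6/5

Expand x = 144/119 as a continued fraction with the Euclidean algorithm:
  144 = 1*119 + 25, so a_0 = 1.
  119 = 4*25 + 19, so a_1 = 4.
  25 = 1*19 + 6, so a_2 = 1.
  19 = 3*6 + 1, so a_3 = 3.
  6 = 6*1 + 0, so a_4 = 6.
so x = [1; 4, 1, 3, 6].
Convergents (p_i = a_i*p_{i-1} + p_{i-2}, q_i = a_i*q_{i-1} + q_{i-2} with p_{-2}=0, p_{-1}=1, q_{-2}=1, q_{-1}=0), until the denominator exceeds 10:
  i=0: a_0=1, p_0 = 1*1 + 0 = 1, q_0 = 1*0 + 1 = 1.
  i=1: a_1=4, p_1 = 4*1 + 1 = 5, q_1 = 4*1 + 0 = 4.
  i=2: a_2=1, p_2 = 1*5 + 1 = 6, q_2 = 1*4 + 1 = 5.
  i=3: a_3=3, p_3 = 3*6 + 5 = 23, q_3 = 3*5 + 4 = 19.
q_3 = 19 > 10, so the last convergent with denominator <= 10 is p_2/q_2 = 6/5.
The closest fraction with denominator <= 10 is either p_2/q_2 or the intermediate fraction (k*p_2 + p_1)/(k*q_2 + q_1) with the largest k >= 1 whose denominator stays <= 10; these approach x as k grows, and every other convergent or intermediate fraction in range is farther away.
Largest k: floor((10 - q_1)/q_2) = floor((10 - 4)/5) = 1.
That gives (1*6 + 5)/(1*5 + 4) = 11/9.
Compare the errors: |x - 6/5| = |144*5 - 6*119|/(119*5) = 6/595, and |x - 11/9| = |144*9 - 11*119|/(119*9) = 13/1071.
Cross-multiplying, 6*1071 = 6426 < 7735 = 13*595, so 6/595 is smaller: the convergent 6/5 is closer to x than 11/9.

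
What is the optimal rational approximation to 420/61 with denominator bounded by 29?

Expand x = 420/61 as a continued fraction with the Euclidean algorithm:
  420 = 6*61 + 54, so a_0 = 6.
  61 = 1*54 + 7, so a_1 = 1.
  54 = 7*7 + 5, so a_2 = 7.
  7 = 1*5 + 2, so a_3 = 1.
  5 = 2*2 + 1, so a_4 = 2.
  2 = 2*1 + 0, so a_5 = 2.
so x = [6; 1, 7, 1, 2, 2].
Convergents (p_i = a_i*p_{i-1} + p_{i-2}, q_i = a_i*q_{i-1} + q_{i-2} with p_{-2}=0, p_{-1}=1, q_{-2}=1, q_{-1}=0), until the denominator exceeds 29:
  i=0: a_0=6, p_0 = 6*1 + 0 = 6, q_0 = 6*0 + 1 = 1.
  i=1: a_1=1, p_1 = 1*6 + 1 = 7, q_1 = 1*1 + 0 = 1.
  i=2: a_2=7, p_2 = 7*7 + 6 = 55, q_2 = 7*1 + 1 = 8.
  i=3: a_3=1, p_3 = 1*55 + 7 = 62, q_3 = 1*8 + 1 = 9.
  i=4: a_4=2, p_4 = 2*62 + 55 = 179, q_4 = 2*9 + 8 = 26.
  i=5: a_5=2, p_5 = 2*179 + 62 = 420, q_5 = 2*26 + 9 = 61.
q_5 = 61 > 29, so the last convergent with denominator <= 29 is p_4/q_4 = 179/26.
The closest fraction with denominator <= 29 is either p_4/q_4 or the intermediate fraction (k*p_4 + p_3)/(k*q_4 + q_3) with the largest k >= 1 whose denominator stays <= 29; these approach x as k grows, and every other convergent or intermediate fraction in range is farther away.
Largest k: floor((29 - q_3)/q_4) = floor((29 - 9)/26) = 0.
Since k = 0, no intermediate fraction beyond p_4/q_4 has denominator <= 29, so the convergent 179/26 is the closest (its error is |420*26 - 179*61|/(61*26) = 1/1586).

179/26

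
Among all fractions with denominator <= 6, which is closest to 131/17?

23/3

Expand x = 131/17 as a continued fraction with the Euclidean algorithm:
  131 = 7*17 + 12, so a_0 = 7.
  17 = 1*12 + 5, so a_1 = 1.
  12 = 2*5 + 2, so a_2 = 2.
  5 = 2*2 + 1, so a_3 = 2.
  2 = 2*1 + 0, so a_4 = 2.
so x = [7; 1, 2, 2, 2].
Convergents (p_i = a_i*p_{i-1} + p_{i-2}, q_i = a_i*q_{i-1} + q_{i-2} with p_{-2}=0, p_{-1}=1, q_{-2}=1, q_{-1}=0), until the denominator exceeds 6:
  i=0: a_0=7, p_0 = 7*1 + 0 = 7, q_0 = 7*0 + 1 = 1.
  i=1: a_1=1, p_1 = 1*7 + 1 = 8, q_1 = 1*1 + 0 = 1.
  i=2: a_2=2, p_2 = 2*8 + 7 = 23, q_2 = 2*1 + 1 = 3.
  i=3: a_3=2, p_3 = 2*23 + 8 = 54, q_3 = 2*3 + 1 = 7.
q_3 = 7 > 6, so the last convergent with denominator <= 6 is p_2/q_2 = 23/3.
The closest fraction with denominator <= 6 is either p_2/q_2 or the intermediate fraction (k*p_2 + p_1)/(k*q_2 + q_1) with the largest k >= 1 whose denominator stays <= 6; these approach x as k grows, and every other convergent or intermediate fraction in range is farther away.
Largest k: floor((6 - q_1)/q_2) = floor((6 - 1)/3) = 1.
That gives (1*23 + 8)/(1*3 + 1) = 31/4.
Compare the errors: |x - 23/3| = |131*3 - 23*17|/(17*3) = 2/51, and |x - 31/4| = |131*4 - 31*17|/(17*4) = 3/68.
Cross-multiplying, 2*68 = 136 < 153 = 3*51, so 2/51 is smaller: the convergent 23/3 is closer to x than 31/4.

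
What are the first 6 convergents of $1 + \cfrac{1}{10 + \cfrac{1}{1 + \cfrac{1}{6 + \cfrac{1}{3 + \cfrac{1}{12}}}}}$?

1/1, 11/10, 12/11, 83/76, 261/239, 3215/2944

Using the convergent recurrence p_i = a_i*p_{i-1} + p_{i-2}, q_i = a_i*q_{i-1} + q_{i-2} with p_{-2}=0, p_{-1}=1, q_{-2}=1, q_{-1}=0:
  i=0: a_0=1, p_0 = 1*1 + 0 = 1, q_0 = 1*0 + 1 = 1.
  i=1: a_1=10, p_1 = 10*1 + 1 = 11, q_1 = 10*1 + 0 = 10.
  i=2: a_2=1, p_2 = 1*11 + 1 = 12, q_2 = 1*10 + 1 = 11.
  i=3: a_3=6, p_3 = 6*12 + 11 = 83, q_3 = 6*11 + 10 = 76.
  i=4: a_4=3, p_4 = 3*83 + 12 = 261, q_4 = 3*76 + 11 = 239.
  i=5: a_5=12, p_5 = 12*261 + 83 = 3215, q_5 = 12*239 + 76 = 2944.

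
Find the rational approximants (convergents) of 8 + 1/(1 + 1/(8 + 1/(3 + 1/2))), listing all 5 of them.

Using the convergent recurrence p_i = a_i*p_{i-1} + p_{i-2}, q_i = a_i*q_{i-1} + q_{i-2} with p_{-2}=0, p_{-1}=1, q_{-2}=1, q_{-1}=0:
  i=0: a_0=8, p_0 = 8*1 + 0 = 8, q_0 = 8*0 + 1 = 1.
  i=1: a_1=1, p_1 = 1*8 + 1 = 9, q_1 = 1*1 + 0 = 1.
  i=2: a_2=8, p_2 = 8*9 + 8 = 80, q_2 = 8*1 + 1 = 9.
  i=3: a_3=3, p_3 = 3*80 + 9 = 249, q_3 = 3*9 + 1 = 28.
  i=4: a_4=2, p_4 = 2*249 + 80 = 578, q_4 = 2*28 + 9 = 65.

8/1, 9/1, 80/9, 249/28, 578/65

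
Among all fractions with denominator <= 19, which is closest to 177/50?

Expand x = 177/50 as a continued fraction with the Euclidean algorithm:
  177 = 3*50 + 27, so a_0 = 3.
  50 = 1*27 + 23, so a_1 = 1.
  27 = 1*23 + 4, so a_2 = 1.
  23 = 5*4 + 3, so a_3 = 5.
  4 = 1*3 + 1, so a_4 = 1.
  3 = 3*1 + 0, so a_5 = 3.
so x = [3; 1, 1, 5, 1, 3].
Convergents (p_i = a_i*p_{i-1} + p_{i-2}, q_i = a_i*q_{i-1} + q_{i-2} with p_{-2}=0, p_{-1}=1, q_{-2}=1, q_{-1}=0), until the denominator exceeds 19:
  i=0: a_0=3, p_0 = 3*1 + 0 = 3, q_0 = 3*0 + 1 = 1.
  i=1: a_1=1, p_1 = 1*3 + 1 = 4, q_1 = 1*1 + 0 = 1.
  i=2: a_2=1, p_2 = 1*4 + 3 = 7, q_2 = 1*1 + 1 = 2.
  i=3: a_3=5, p_3 = 5*7 + 4 = 39, q_3 = 5*2 + 1 = 11.
  i=4: a_4=1, p_4 = 1*39 + 7 = 46, q_4 = 1*11 + 2 = 13.
  i=5: a_5=3, p_5 = 3*46 + 39 = 177, q_5 = 3*13 + 11 = 50.
q_5 = 50 > 19, so the last convergent with denominator <= 19 is p_4/q_4 = 46/13.
The closest fraction with denominator <= 19 is either p_4/q_4 or the intermediate fraction (k*p_4 + p_3)/(k*q_4 + q_3) with the largest k >= 1 whose denominator stays <= 19; these approach x as k grows, and every other convergent or intermediate fraction in range is farther away.
Largest k: floor((19 - q_3)/q_4) = floor((19 - 11)/13) = 0.
Since k = 0, no intermediate fraction beyond p_4/q_4 has denominator <= 19, so the convergent 46/13 is the closest (its error is |177*13 - 46*50|/(50*13) = 1/650).

46/13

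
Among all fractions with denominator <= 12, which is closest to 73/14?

Expand x = 73/14 as a continued fraction with the Euclidean algorithm:
  73 = 5*14 + 3, so a_0 = 5.
  14 = 4*3 + 2, so a_1 = 4.
  3 = 1*2 + 1, so a_2 = 1.
  2 = 2*1 + 0, so a_3 = 2.
so x = [5; 4, 1, 2].
Convergents (p_i = a_i*p_{i-1} + p_{i-2}, q_i = a_i*q_{i-1} + q_{i-2} with p_{-2}=0, p_{-1}=1, q_{-2}=1, q_{-1}=0), until the denominator exceeds 12:
  i=0: a_0=5, p_0 = 5*1 + 0 = 5, q_0 = 5*0 + 1 = 1.
  i=1: a_1=4, p_1 = 4*5 + 1 = 21, q_1 = 4*1 + 0 = 4.
  i=2: a_2=1, p_2 = 1*21 + 5 = 26, q_2 = 1*4 + 1 = 5.
  i=3: a_3=2, p_3 = 2*26 + 21 = 73, q_3 = 2*5 + 4 = 14.
q_3 = 14 > 12, so the last convergent with denominator <= 12 is p_2/q_2 = 26/5.
The closest fraction with denominator <= 12 is either p_2/q_2 or the intermediate fraction (k*p_2 + p_1)/(k*q_2 + q_1) with the largest k >= 1 whose denominator stays <= 12; these approach x as k grows, and every other convergent or intermediate fraction in range is farther away.
Largest k: floor((12 - q_1)/q_2) = floor((12 - 4)/5) = 1.
That gives (1*26 + 21)/(1*5 + 4) = 47/9.
Compare the errors: |x - 26/5| = |73*5 - 26*14|/(14*5) = 1/70, and |x - 47/9| = |73*9 - 47*14|/(14*9) = 1/126.
Cross-multiplying, 1*70 = 70 < 126 = 1*126, so 1/126 is smaller: the intermediate fraction 47/9 is closer to x than 26/5.

47/9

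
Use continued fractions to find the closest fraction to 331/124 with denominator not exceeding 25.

8/3

Expand x = 331/124 as a continued fraction with the Euclidean algorithm:
  331 = 2*124 + 83, so a_0 = 2.
  124 = 1*83 + 41, so a_1 = 1.
  83 = 2*41 + 1, so a_2 = 2.
  41 = 41*1 + 0, so a_3 = 41.
so x = [2; 1, 2, 41].
Convergents (p_i = a_i*p_{i-1} + p_{i-2}, q_i = a_i*q_{i-1} + q_{i-2} with p_{-2}=0, p_{-1}=1, q_{-2}=1, q_{-1}=0), until the denominator exceeds 25:
  i=0: a_0=2, p_0 = 2*1 + 0 = 2, q_0 = 2*0 + 1 = 1.
  i=1: a_1=1, p_1 = 1*2 + 1 = 3, q_1 = 1*1 + 0 = 1.
  i=2: a_2=2, p_2 = 2*3 + 2 = 8, q_2 = 2*1 + 1 = 3.
  i=3: a_3=41, p_3 = 41*8 + 3 = 331, q_3 = 41*3 + 1 = 124.
q_3 = 124 > 25, so the last convergent with denominator <= 25 is p_2/q_2 = 8/3.
The closest fraction with denominator <= 25 is either p_2/q_2 or the intermediate fraction (k*p_2 + p_1)/(k*q_2 + q_1) with the largest k >= 1 whose denominator stays <= 25; these approach x as k grows, and every other convergent or intermediate fraction in range is farther away.
Largest k: floor((25 - q_1)/q_2) = floor((25 - 1)/3) = 8.
That gives (8*8 + 3)/(8*3 + 1) = 67/25.
Compare the errors: |x - 8/3| = |331*3 - 8*124|/(124*3) = 1/372, and |x - 67/25| = |331*25 - 67*124|/(124*25) = 33/3100.
Cross-multiplying, 1*3100 = 3100 < 12276 = 33*372, so 1/372 is smaller: the convergent 8/3 is closer to x than 67/25.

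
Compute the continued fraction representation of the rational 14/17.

[0; 1, 4, 1, 2]

Run the Euclidean algorithm on 14 and 17; the successive quotients are the partial quotients a_0, a_1, ... (each step inverts the fractional part left over by the previous one):
  14 = 0*17 + 14, so a_0 = 0.
  17 = 1*14 + 3, so a_1 = 1.
  14 = 4*3 + 2, so a_2 = 4.
  3 = 1*2 + 1, so a_3 = 1.
  2 = 2*1 + 0, so a_4 = 2.
The remainder reaches 0 after 5 divisions, so the expansion has 5 partial quotients, read off in order.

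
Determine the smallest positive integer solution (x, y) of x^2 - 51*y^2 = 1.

(x, y) = (50, 7)

First expand sqrt(51) as a continued fraction. With x_i = (sqrt(51) + m_i)/d_i and (m_0, d_0) = (0, 1): a_0 = floor(sqrt(51)) = 7, since 7^2 = 49 <= 51 < 64 = 8^2.
Iterate m_{i+1} = d_i*a_i - m_i, d_{i+1} = (51 - m_{i+1}^2)/d_i, a_{i+1} = floor((a_0 + m_{i+1})/d_{i+1}):
  m_1 = 1*7 - 0 = 7, d_1 = (51 - 7^2)/1 = 2/1 = 2, a_1 = floor((7 + 7)/2) = 7.
  m_2 = 2*7 - 7 = 7, d_2 = (51 - 7^2)/2 = 2/2 = 1, a_2 = floor((7 + 7)/1) = 14.
  m_3 = 1*14 - 7 = 7, d_3 = (51 - 7^2)/1 = 2/1 = 2: (m_3, d_3) = (m_1, d_1) = (7, 2), so from here the quotients repeat a_1, a_2; the period length is 2.
So sqrt(51) = [7; (7, 14)] with period length k = 2.
k is even, so the fundamental solution of x^2 - 51y^2 = 1 is (p_{k-1}, q_{k-1}) = (p_1, q_1); compute convergents through index 1.
Convergents (p_i = a_i*p_{i-1} + p_{i-2}, q_i = a_i*q_{i-1} + q_{i-2} with p_{-2}=0, p_{-1}=1, q_{-2}=1, q_{-1}=0):
  i=0: a_0=7, p_0 = 7*1 + 0 = 7, q_0 = 7*0 + 1 = 1.
  i=1: a_1=7, p_1 = 7*7 + 1 = 50, q_1 = 7*1 + 0 = 7.
Check: 50^2 - 51*7^2 = 2500 - 2499 = 1, so (x, y) = (50, 7) solves the equation, and by the theorem it is the least positive solution.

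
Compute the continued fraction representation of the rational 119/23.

Run the Euclidean algorithm on 119 and 23; the successive quotients are the partial quotients a_0, a_1, ... (each step inverts the fractional part left over by the previous one):
  119 = 5*23 + 4, so a_0 = 5.
  23 = 5*4 + 3, so a_1 = 5.
  4 = 1*3 + 1, so a_2 = 1.
  3 = 3*1 + 0, so a_3 = 3.
The remainder reaches 0 after 4 divisions, so the expansion has 4 partial quotients, read off in order.

[5; 5, 1, 3]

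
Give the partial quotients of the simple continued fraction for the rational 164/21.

[7; 1, 4, 4]

Run the Euclidean algorithm on 164 and 21; the successive quotients are the partial quotients a_0, a_1, ... (each step inverts the fractional part left over by the previous one):
  164 = 7*21 + 17, so a_0 = 7.
  21 = 1*17 + 4, so a_1 = 1.
  17 = 4*4 + 1, so a_2 = 4.
  4 = 4*1 + 0, so a_3 = 4.
The remainder reaches 0 after 4 divisions, so the expansion has 4 partial quotients, read off in order.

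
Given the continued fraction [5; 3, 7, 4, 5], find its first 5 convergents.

5/1, 16/3, 117/22, 484/91, 2537/477

Using the convergent recurrence p_i = a_i*p_{i-1} + p_{i-2}, q_i = a_i*q_{i-1} + q_{i-2} with p_{-2}=0, p_{-1}=1, q_{-2}=1, q_{-1}=0:
  i=0: a_0=5, p_0 = 5*1 + 0 = 5, q_0 = 5*0 + 1 = 1.
  i=1: a_1=3, p_1 = 3*5 + 1 = 16, q_1 = 3*1 + 0 = 3.
  i=2: a_2=7, p_2 = 7*16 + 5 = 117, q_2 = 7*3 + 1 = 22.
  i=3: a_3=4, p_3 = 4*117 + 16 = 484, q_3 = 4*22 + 3 = 91.
  i=4: a_4=5, p_4 = 5*484 + 117 = 2537, q_4 = 5*91 + 22 = 477.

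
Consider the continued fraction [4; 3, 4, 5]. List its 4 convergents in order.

4/1, 13/3, 56/13, 293/68

Using the convergent recurrence p_i = a_i*p_{i-1} + p_{i-2}, q_i = a_i*q_{i-1} + q_{i-2} with p_{-2}=0, p_{-1}=1, q_{-2}=1, q_{-1}=0:
  i=0: a_0=4, p_0 = 4*1 + 0 = 4, q_0 = 4*0 + 1 = 1.
  i=1: a_1=3, p_1 = 3*4 + 1 = 13, q_1 = 3*1 + 0 = 3.
  i=2: a_2=4, p_2 = 4*13 + 4 = 56, q_2 = 4*3 + 1 = 13.
  i=3: a_3=5, p_3 = 5*56 + 13 = 293, q_3 = 5*13 + 3 = 68.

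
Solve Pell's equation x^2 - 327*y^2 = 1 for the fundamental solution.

(x, y) = (217, 12)

First expand sqrt(327) as a continued fraction. With x_i = (sqrt(327) + m_i)/d_i and (m_0, d_0) = (0, 1): a_0 = floor(sqrt(327)) = 18, since 18^2 = 324 <= 327 < 361 = 19^2.
Iterate m_{i+1} = d_i*a_i - m_i, d_{i+1} = (327 - m_{i+1}^2)/d_i, a_{i+1} = floor((a_0 + m_{i+1})/d_{i+1}):
  m_1 = 1*18 - 0 = 18, d_1 = (327 - 18^2)/1 = 3/1 = 3, a_1 = floor((18 + 18)/3) = 12.
  m_2 = 3*12 - 18 = 18, d_2 = (327 - 18^2)/3 = 3/3 = 1, a_2 = floor((18 + 18)/1) = 36.
  m_3 = 1*36 - 18 = 18, d_3 = (327 - 18^2)/1 = 3/1 = 3: (m_3, d_3) = (m_1, d_1) = (18, 3), so from here the quotients repeat a_1, a_2; the period length is 2.
So sqrt(327) = [18; (12, 36)] with period length k = 2.
k is even, so the fundamental solution of x^2 - 327y^2 = 1 is (p_{k-1}, q_{k-1}) = (p_1, q_1); compute convergents through index 1.
Convergents (p_i = a_i*p_{i-1} + p_{i-2}, q_i = a_i*q_{i-1} + q_{i-2} with p_{-2}=0, p_{-1}=1, q_{-2}=1, q_{-1}=0):
  i=0: a_0=18, p_0 = 18*1 + 0 = 18, q_0 = 18*0 + 1 = 1.
  i=1: a_1=12, p_1 = 12*18 + 1 = 217, q_1 = 12*1 + 0 = 12.
Check: 217^2 - 327*12^2 = 47089 - 47088 = 1, so (x, y) = (217, 12) solves the equation, and by the theorem it is the least positive solution.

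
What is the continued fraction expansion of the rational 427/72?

[5; 1, 13, 2, 2]

Run the Euclidean algorithm on 427 and 72; the successive quotients are the partial quotients a_0, a_1, ... (each step inverts the fractional part left over by the previous one):
  427 = 5*72 + 67, so a_0 = 5.
  72 = 1*67 + 5, so a_1 = 1.
  67 = 13*5 + 2, so a_2 = 13.
  5 = 2*2 + 1, so a_3 = 2.
  2 = 2*1 + 0, so a_4 = 2.
The remainder reaches 0 after 5 divisions, so the expansion has 5 partial quotients, read off in order.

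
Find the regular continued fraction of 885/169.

Run the Euclidean algorithm on 885 and 169; the successive quotients are the partial quotients a_0, a_1, ... (each step inverts the fractional part left over by the previous one):
  885 = 5*169 + 40, so a_0 = 5.
  169 = 4*40 + 9, so a_1 = 4.
  40 = 4*9 + 4, so a_2 = 4.
  9 = 2*4 + 1, so a_3 = 2.
  4 = 4*1 + 0, so a_4 = 4.
The remainder reaches 0 after 5 divisions, so the expansion has 5 partial quotients, read off in order.

[5; 4, 4, 2, 4]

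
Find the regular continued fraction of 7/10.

Run the Euclidean algorithm on 7 and 10; the successive quotients are the partial quotients a_0, a_1, ... (each step inverts the fractional part left over by the previous one):
  7 = 0*10 + 7, so a_0 = 0.
  10 = 1*7 + 3, so a_1 = 1.
  7 = 2*3 + 1, so a_2 = 2.
  3 = 3*1 + 0, so a_3 = 3.
The remainder reaches 0 after 4 divisions, so the expansion has 4 partial quotients, read off in order.

[0; 1, 2, 3]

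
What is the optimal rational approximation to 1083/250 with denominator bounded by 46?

Expand x = 1083/250 as a continued fraction with the Euclidean algorithm:
  1083 = 4*250 + 83, so a_0 = 4.
  250 = 3*83 + 1, so a_1 = 3.
  83 = 83*1 + 0, so a_2 = 83.
so x = [4; 3, 83].
Convergents (p_i = a_i*p_{i-1} + p_{i-2}, q_i = a_i*q_{i-1} + q_{i-2} with p_{-2}=0, p_{-1}=1, q_{-2}=1, q_{-1}=0), until the denominator exceeds 46:
  i=0: a_0=4, p_0 = 4*1 + 0 = 4, q_0 = 4*0 + 1 = 1.
  i=1: a_1=3, p_1 = 3*4 + 1 = 13, q_1 = 3*1 + 0 = 3.
  i=2: a_2=83, p_2 = 83*13 + 4 = 1083, q_2 = 83*3 + 1 = 250.
q_2 = 250 > 46, so the last convergent with denominator <= 46 is p_1/q_1 = 13/3.
The closest fraction with denominator <= 46 is either p_1/q_1 or the intermediate fraction (k*p_1 + p_0)/(k*q_1 + q_0) with the largest k >= 1 whose denominator stays <= 46; these approach x as k grows, and every other convergent or intermediate fraction in range is farther away.
Largest k: floor((46 - q_0)/q_1) = floor((46 - 1)/3) = 15.
That gives (15*13 + 4)/(15*3 + 1) = 199/46.
Compare the errors: |x - 13/3| = |1083*3 - 13*250|/(250*3) = 1/750, and |x - 199/46| = |1083*46 - 199*250|/(250*46) = 68/11500.
Cross-multiplying, 1*11500 = 11500 < 51000 = 68*750, so 1/750 is smaller: the convergent 13/3 is closer to x than 199/46.

13/3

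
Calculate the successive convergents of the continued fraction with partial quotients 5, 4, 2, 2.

5/1, 21/4, 47/9, 115/22

Using the convergent recurrence p_i = a_i*p_{i-1} + p_{i-2}, q_i = a_i*q_{i-1} + q_{i-2} with p_{-2}=0, p_{-1}=1, q_{-2}=1, q_{-1}=0:
  i=0: a_0=5, p_0 = 5*1 + 0 = 5, q_0 = 5*0 + 1 = 1.
  i=1: a_1=4, p_1 = 4*5 + 1 = 21, q_1 = 4*1 + 0 = 4.
  i=2: a_2=2, p_2 = 2*21 + 5 = 47, q_2 = 2*4 + 1 = 9.
  i=3: a_3=2, p_3 = 2*47 + 21 = 115, q_3 = 2*9 + 4 = 22.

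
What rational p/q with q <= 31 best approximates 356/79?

9/2

Expand x = 356/79 as a continued fraction with the Euclidean algorithm:
  356 = 4*79 + 40, so a_0 = 4.
  79 = 1*40 + 39, so a_1 = 1.
  40 = 1*39 + 1, so a_2 = 1.
  39 = 39*1 + 0, so a_3 = 39.
so x = [4; 1, 1, 39].
Convergents (p_i = a_i*p_{i-1} + p_{i-2}, q_i = a_i*q_{i-1} + q_{i-2} with p_{-2}=0, p_{-1}=1, q_{-2}=1, q_{-1}=0), until the denominator exceeds 31:
  i=0: a_0=4, p_0 = 4*1 + 0 = 4, q_0 = 4*0 + 1 = 1.
  i=1: a_1=1, p_1 = 1*4 + 1 = 5, q_1 = 1*1 + 0 = 1.
  i=2: a_2=1, p_2 = 1*5 + 4 = 9, q_2 = 1*1 + 1 = 2.
  i=3: a_3=39, p_3 = 39*9 + 5 = 356, q_3 = 39*2 + 1 = 79.
q_3 = 79 > 31, so the last convergent with denominator <= 31 is p_2/q_2 = 9/2.
The closest fraction with denominator <= 31 is either p_2/q_2 or the intermediate fraction (k*p_2 + p_1)/(k*q_2 + q_1) with the largest k >= 1 whose denominator stays <= 31; these approach x as k grows, and every other convergent or intermediate fraction in range is farther away.
Largest k: floor((31 - q_1)/q_2) = floor((31 - 1)/2) = 15.
That gives (15*9 + 5)/(15*2 + 1) = 140/31.
Compare the errors: |x - 9/2| = |356*2 - 9*79|/(79*2) = 1/158, and |x - 140/31| = |356*31 - 140*79|/(79*31) = 24/2449.
Cross-multiplying, 1*2449 = 2449 < 3792 = 24*158, so 1/158 is smaller: the convergent 9/2 is closer to x than 140/31.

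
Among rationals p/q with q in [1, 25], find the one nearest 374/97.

27/7

Expand x = 374/97 as a continued fraction with the Euclidean algorithm:
  374 = 3*97 + 83, so a_0 = 3.
  97 = 1*83 + 14, so a_1 = 1.
  83 = 5*14 + 13, so a_2 = 5.
  14 = 1*13 + 1, so a_3 = 1.
  13 = 13*1 + 0, so a_4 = 13.
so x = [3; 1, 5, 1, 13].
Convergents (p_i = a_i*p_{i-1} + p_{i-2}, q_i = a_i*q_{i-1} + q_{i-2} with p_{-2}=0, p_{-1}=1, q_{-2}=1, q_{-1}=0), until the denominator exceeds 25:
  i=0: a_0=3, p_0 = 3*1 + 0 = 3, q_0 = 3*0 + 1 = 1.
  i=1: a_1=1, p_1 = 1*3 + 1 = 4, q_1 = 1*1 + 0 = 1.
  i=2: a_2=5, p_2 = 5*4 + 3 = 23, q_2 = 5*1 + 1 = 6.
  i=3: a_3=1, p_3 = 1*23 + 4 = 27, q_3 = 1*6 + 1 = 7.
  i=4: a_4=13, p_4 = 13*27 + 23 = 374, q_4 = 13*7 + 6 = 97.
q_4 = 97 > 25, so the last convergent with denominator <= 25 is p_3/q_3 = 27/7.
The closest fraction with denominator <= 25 is either p_3/q_3 or the intermediate fraction (k*p_3 + p_2)/(k*q_3 + q_2) with the largest k >= 1 whose denominator stays <= 25; these approach x as k grows, and every other convergent or intermediate fraction in range is farther away.
Largest k: floor((25 - q_2)/q_3) = floor((25 - 6)/7) = 2.
That gives (2*27 + 23)/(2*7 + 6) = 77/20.
Compare the errors: |x - 27/7| = |374*7 - 27*97|/(97*7) = 1/679, and |x - 77/20| = |374*20 - 77*97|/(97*20) = 11/1940.
Cross-multiplying, 1*1940 = 1940 < 7469 = 11*679, so 1/679 is smaller: the convergent 27/7 is closer to x than 77/20.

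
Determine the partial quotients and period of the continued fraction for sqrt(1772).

[42; (10, 1, 1, 20, 1, 1, 10, 84)]

Write x_i = (sqrt(1772) + m_i)/d_i with (m_0, d_0) = (0, 1). a_0 = floor(sqrt(1772)) = 42, since 42^2 = 1764 <= 1772 < 1849 = 43^2.
Iterate m_{i+1} = d_i*a_i - m_i, d_{i+1} = (1772 - m_{i+1}^2)/d_i, a_{i+1} = floor((a_0 + m_{i+1})/d_{i+1}):
  m_1 = 1*42 - 0 = 42, d_1 = (1772 - 42^2)/1 = 8/1 = 8, a_1 = floor((42 + 42)/8) = 10.
  m_2 = 8*10 - 42 = 38, d_2 = (1772 - 38^2)/8 = 328/8 = 41, a_2 = floor((42 + 38)/41) = 1.
  m_3 = 41*1 - 38 = 3, d_3 = (1772 - 3^2)/41 = 1763/41 = 43, a_3 = floor((42 + 3)/43) = 1.
  m_4 = 43*1 - 3 = 40, d_4 = (1772 - 40^2)/43 = 172/43 = 4, a_4 = floor((42 + 40)/4) = 20.
  m_5 = 4*20 - 40 = 40, d_5 = (1772 - 40^2)/4 = 172/4 = 43, a_5 = floor((42 + 40)/43) = 1.
  m_6 = 43*1 - 40 = 3, d_6 = (1772 - 3^2)/43 = 1763/43 = 41, a_6 = floor((42 + 3)/41) = 1.
  m_7 = 41*1 - 3 = 38, d_7 = (1772 - 38^2)/41 = 328/41 = 8, a_7 = floor((42 + 38)/8) = 10.
  m_8 = 8*10 - 38 = 42, d_8 = (1772 - 42^2)/8 = 8/8 = 1, a_8 = floor((42 + 42)/1) = 84.
  m_9 = 1*84 - 42 = 42, d_9 = (1772 - 42^2)/1 = 8/1 = 8: (m_9, d_9) = (m_1, d_1) = (42, 8), so from here the quotients repeat a_1, ..., a_8; the period length is 8.
Hence the expansion of sqrt(1772) is a_0 = 42 followed by the repeating block 10, 1, 1, 20, 1, 1, 10, 84 (period 8).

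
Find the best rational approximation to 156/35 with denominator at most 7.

Expand x = 156/35 as a continued fraction with the Euclidean algorithm:
  156 = 4*35 + 16, so a_0 = 4.
  35 = 2*16 + 3, so a_1 = 2.
  16 = 5*3 + 1, so a_2 = 5.
  3 = 3*1 + 0, so a_3 = 3.
so x = [4; 2, 5, 3].
Convergents (p_i = a_i*p_{i-1} + p_{i-2}, q_i = a_i*q_{i-1} + q_{i-2} with p_{-2}=0, p_{-1}=1, q_{-2}=1, q_{-1}=0), until the denominator exceeds 7:
  i=0: a_0=4, p_0 = 4*1 + 0 = 4, q_0 = 4*0 + 1 = 1.
  i=1: a_1=2, p_1 = 2*4 + 1 = 9, q_1 = 2*1 + 0 = 2.
  i=2: a_2=5, p_2 = 5*9 + 4 = 49, q_2 = 5*2 + 1 = 11.
q_2 = 11 > 7, so the last convergent with denominator <= 7 is p_1/q_1 = 9/2.
The closest fraction with denominator <= 7 is either p_1/q_1 or the intermediate fraction (k*p_1 + p_0)/(k*q_1 + q_0) with the largest k >= 1 whose denominator stays <= 7; these approach x as k grows, and every other convergent or intermediate fraction in range is farther away.
Largest k: floor((7 - q_0)/q_1) = floor((7 - 1)/2) = 3.
That gives (3*9 + 4)/(3*2 + 1) = 31/7.
Compare the errors: |x - 9/2| = |156*2 - 9*35|/(35*2) = 3/70, and |x - 31/7| = |156*7 - 31*35|/(35*7) = 7/245.
Cross-multiplying, 7*70 = 490 < 735 = 3*245, so 7/245 is smaller: the intermediate fraction 31/7 is closer to x than 9/2.

31/7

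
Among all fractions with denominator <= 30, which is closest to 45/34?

37/28

Expand x = 45/34 as a continued fraction with the Euclidean algorithm:
  45 = 1*34 + 11, so a_0 = 1.
  34 = 3*11 + 1, so a_1 = 3.
  11 = 11*1 + 0, so a_2 = 11.
so x = [1; 3, 11].
Convergents (p_i = a_i*p_{i-1} + p_{i-2}, q_i = a_i*q_{i-1} + q_{i-2} with p_{-2}=0, p_{-1}=1, q_{-2}=1, q_{-1}=0), until the denominator exceeds 30:
  i=0: a_0=1, p_0 = 1*1 + 0 = 1, q_0 = 1*0 + 1 = 1.
  i=1: a_1=3, p_1 = 3*1 + 1 = 4, q_1 = 3*1 + 0 = 3.
  i=2: a_2=11, p_2 = 11*4 + 1 = 45, q_2 = 11*3 + 1 = 34.
q_2 = 34 > 30, so the last convergent with denominator <= 30 is p_1/q_1 = 4/3.
The closest fraction with denominator <= 30 is either p_1/q_1 or the intermediate fraction (k*p_1 + p_0)/(k*q_1 + q_0) with the largest k >= 1 whose denominator stays <= 30; these approach x as k grows, and every other convergent or intermediate fraction in range is farther away.
Largest k: floor((30 - q_0)/q_1) = floor((30 - 1)/3) = 9.
That gives (9*4 + 1)/(9*3 + 1) = 37/28.
Compare the errors: |x - 4/3| = |45*3 - 4*34|/(34*3) = 1/102, and |x - 37/28| = |45*28 - 37*34|/(34*28) = 2/952.
Cross-multiplying, 2*102 = 204 < 952 = 1*952, so 2/952 is smaller: the intermediate fraction 37/28 is closer to x than 4/3.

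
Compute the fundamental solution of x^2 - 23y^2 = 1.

First expand sqrt(23) as a continued fraction. With x_i = (sqrt(23) + m_i)/d_i and (m_0, d_0) = (0, 1): a_0 = floor(sqrt(23)) = 4, since 4^2 = 16 <= 23 < 25 = 5^2.
Iterate m_{i+1} = d_i*a_i - m_i, d_{i+1} = (23 - m_{i+1}^2)/d_i, a_{i+1} = floor((a_0 + m_{i+1})/d_{i+1}):
  m_1 = 1*4 - 0 = 4, d_1 = (23 - 4^2)/1 = 7/1 = 7, a_1 = floor((4 + 4)/7) = 1.
  m_2 = 7*1 - 4 = 3, d_2 = (23 - 3^2)/7 = 14/7 = 2, a_2 = floor((4 + 3)/2) = 3.
  m_3 = 2*3 - 3 = 3, d_3 = (23 - 3^2)/2 = 14/2 = 7, a_3 = floor((4 + 3)/7) = 1.
  m_4 = 7*1 - 3 = 4, d_4 = (23 - 4^2)/7 = 7/7 = 1, a_4 = floor((4 + 4)/1) = 8.
  m_5 = 1*8 - 4 = 4, d_5 = (23 - 4^2)/1 = 7/1 = 7: (m_5, d_5) = (m_1, d_1) = (4, 7), so from here the quotients repeat a_1, ..., a_4; the period length is 4.
So sqrt(23) = [4; (1, 3, 1, 8)] with period length k = 4.
k is even, so the fundamental solution of x^2 - 23y^2 = 1 is (p_{k-1}, q_{k-1}) = (p_3, q_3); compute convergents through index 3.
Convergents (p_i = a_i*p_{i-1} + p_{i-2}, q_i = a_i*q_{i-1} + q_{i-2} with p_{-2}=0, p_{-1}=1, q_{-2}=1, q_{-1}=0):
  i=0: a_0=4, p_0 = 4*1 + 0 = 4, q_0 = 4*0 + 1 = 1.
  i=1: a_1=1, p_1 = 1*4 + 1 = 5, q_1 = 1*1 + 0 = 1.
  i=2: a_2=3, p_2 = 3*5 + 4 = 19, q_2 = 3*1 + 1 = 4.
  i=3: a_3=1, p_3 = 1*19 + 5 = 24, q_3 = 1*4 + 1 = 5.
Check: 24^2 - 23*5^2 = 576 - 575 = 1, so (x, y) = (24, 5) solves the equation, and by the theorem it is the least positive solution.

(x, y) = (24, 5)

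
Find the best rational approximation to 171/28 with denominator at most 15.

55/9

Expand x = 171/28 as a continued fraction with the Euclidean algorithm:
  171 = 6*28 + 3, so a_0 = 6.
  28 = 9*3 + 1, so a_1 = 9.
  3 = 3*1 + 0, so a_2 = 3.
so x = [6; 9, 3].
Convergents (p_i = a_i*p_{i-1} + p_{i-2}, q_i = a_i*q_{i-1} + q_{i-2} with p_{-2}=0, p_{-1}=1, q_{-2}=1, q_{-1}=0), until the denominator exceeds 15:
  i=0: a_0=6, p_0 = 6*1 + 0 = 6, q_0 = 6*0 + 1 = 1.
  i=1: a_1=9, p_1 = 9*6 + 1 = 55, q_1 = 9*1 + 0 = 9.
  i=2: a_2=3, p_2 = 3*55 + 6 = 171, q_2 = 3*9 + 1 = 28.
q_2 = 28 > 15, so the last convergent with denominator <= 15 is p_1/q_1 = 55/9.
The closest fraction with denominator <= 15 is either p_1/q_1 or the intermediate fraction (k*p_1 + p_0)/(k*q_1 + q_0) with the largest k >= 1 whose denominator stays <= 15; these approach x as k grows, and every other convergent or intermediate fraction in range is farther away.
Largest k: floor((15 - q_0)/q_1) = floor((15 - 1)/9) = 1.
That gives (1*55 + 6)/(1*9 + 1) = 61/10.
Compare the errors: |x - 55/9| = |171*9 - 55*28|/(28*9) = 1/252, and |x - 61/10| = |171*10 - 61*28|/(28*10) = 2/280.
Cross-multiplying, 1*280 = 280 < 504 = 2*252, so 1/252 is smaller: the convergent 55/9 is closer to x than 61/10.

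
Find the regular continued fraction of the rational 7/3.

[2; 3]

Run the Euclidean algorithm on 7 and 3; the successive quotients are the partial quotients a_0, a_1, ... (each step inverts the fractional part left over by the previous one):
  7 = 2*3 + 1, so a_0 = 2.
  3 = 3*1 + 0, so a_1 = 3.
The remainder reaches 0 after 2 divisions, so the expansion has 2 partial quotients, read off in order.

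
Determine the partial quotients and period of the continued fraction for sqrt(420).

[20; (2, 40)]

Write x_i = (sqrt(420) + m_i)/d_i with (m_0, d_0) = (0, 1). a_0 = floor(sqrt(420)) = 20, since 20^2 = 400 <= 420 < 441 = 21^2.
Iterate m_{i+1} = d_i*a_i - m_i, d_{i+1} = (420 - m_{i+1}^2)/d_i, a_{i+1} = floor((a_0 + m_{i+1})/d_{i+1}):
  m_1 = 1*20 - 0 = 20, d_1 = (420 - 20^2)/1 = 20/1 = 20, a_1 = floor((20 + 20)/20) = 2.
  m_2 = 20*2 - 20 = 20, d_2 = (420 - 20^2)/20 = 20/20 = 1, a_2 = floor((20 + 20)/1) = 40.
  m_3 = 1*40 - 20 = 20, d_3 = (420 - 20^2)/1 = 20/1 = 20: (m_3, d_3) = (m_1, d_1) = (20, 20), so from here the quotients repeat a_1, a_2; the period length is 2.
Hence the expansion of sqrt(420) is a_0 = 20 followed by the repeating block 2, 40 (period 2).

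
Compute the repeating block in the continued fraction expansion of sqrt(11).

[3; (3, 6)]

Write x_i = (sqrt(11) + m_i)/d_i with (m_0, d_0) = (0, 1). a_0 = floor(sqrt(11)) = 3, since 3^2 = 9 <= 11 < 16 = 4^2.
Iterate m_{i+1} = d_i*a_i - m_i, d_{i+1} = (11 - m_{i+1}^2)/d_i, a_{i+1} = floor((a_0 + m_{i+1})/d_{i+1}):
  m_1 = 1*3 - 0 = 3, d_1 = (11 - 3^2)/1 = 2/1 = 2, a_1 = floor((3 + 3)/2) = 3.
  m_2 = 2*3 - 3 = 3, d_2 = (11 - 3^2)/2 = 2/2 = 1, a_2 = floor((3 + 3)/1) = 6.
  m_3 = 1*6 - 3 = 3, d_3 = (11 - 3^2)/1 = 2/1 = 2: (m_3, d_3) = (m_1, d_1) = (3, 2), so from here the quotients repeat a_1, a_2; the period length is 2.
Hence the expansion of sqrt(11) is a_0 = 3 followed by the repeating block 3, 6 (period 2).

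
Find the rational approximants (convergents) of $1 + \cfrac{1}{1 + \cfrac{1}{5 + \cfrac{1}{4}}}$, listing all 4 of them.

1/1, 2/1, 11/6, 46/25

Using the convergent recurrence p_i = a_i*p_{i-1} + p_{i-2}, q_i = a_i*q_{i-1} + q_{i-2} with p_{-2}=0, p_{-1}=1, q_{-2}=1, q_{-1}=0:
  i=0: a_0=1, p_0 = 1*1 + 0 = 1, q_0 = 1*0 + 1 = 1.
  i=1: a_1=1, p_1 = 1*1 + 1 = 2, q_1 = 1*1 + 0 = 1.
  i=2: a_2=5, p_2 = 5*2 + 1 = 11, q_2 = 5*1 + 1 = 6.
  i=3: a_3=4, p_3 = 4*11 + 2 = 46, q_3 = 4*6 + 1 = 25.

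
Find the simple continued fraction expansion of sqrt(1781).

Write x_i = (sqrt(1781) + m_i)/d_i with (m_0, d_0) = (0, 1). a_0 = floor(sqrt(1781)) = 42, since 42^2 = 1764 <= 1781 < 1849 = 43^2.
Iterate m_{i+1} = d_i*a_i - m_i, d_{i+1} = (1781 - m_{i+1}^2)/d_i, a_{i+1} = floor((a_0 + m_{i+1})/d_{i+1}):
  m_1 = 1*42 - 0 = 42, d_1 = (1781 - 42^2)/1 = 17/1 = 17, a_1 = floor((42 + 42)/17) = 4.
  m_2 = 17*4 - 42 = 26, d_2 = (1781 - 26^2)/17 = 1105/17 = 65, a_2 = floor((42 + 26)/65) = 1.
  m_3 = 65*1 - 26 = 39, d_3 = (1781 - 39^2)/65 = 260/65 = 4, a_3 = floor((42 + 39)/4) = 20.
  m_4 = 4*20 - 39 = 41, d_4 = (1781 - 41^2)/4 = 100/4 = 25, a_4 = floor((42 + 41)/25) = 3.
  m_5 = 25*3 - 41 = 34, d_5 = (1781 - 34^2)/25 = 625/25 = 25, a_5 = floor((42 + 34)/25) = 3.
  m_6 = 25*3 - 34 = 41, d_6 = (1781 - 41^2)/25 = 100/25 = 4, a_6 = floor((42 + 41)/4) = 20.
  m_7 = 4*20 - 41 = 39, d_7 = (1781 - 39^2)/4 = 260/4 = 65, a_7 = floor((42 + 39)/65) = 1.
  m_8 = 65*1 - 39 = 26, d_8 = (1781 - 26^2)/65 = 1105/65 = 17, a_8 = floor((42 + 26)/17) = 4.
  m_9 = 17*4 - 26 = 42, d_9 = (1781 - 42^2)/17 = 17/17 = 1, a_9 = floor((42 + 42)/1) = 84.
  m_10 = 1*84 - 42 = 42, d_10 = (1781 - 42^2)/1 = 17/1 = 17: (m_10, d_10) = (m_1, d_1) = (42, 17), so from here the quotients repeat a_1, ..., a_9; the period length is 9.
Hence the expansion of sqrt(1781) is a_0 = 42 followed by the repeating block 4, 1, 20, 3, 3, 20, 1, 4, 84 (period 9).

[42; (4, 1, 20, 3, 3, 20, 1, 4, 84)]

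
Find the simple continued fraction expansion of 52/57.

Run the Euclidean algorithm on 52 and 57; the successive quotients are the partial quotients a_0, a_1, ... (each step inverts the fractional part left over by the previous one):
  52 = 0*57 + 52, so a_0 = 0.
  57 = 1*52 + 5, so a_1 = 1.
  52 = 10*5 + 2, so a_2 = 10.
  5 = 2*2 + 1, so a_3 = 2.
  2 = 2*1 + 0, so a_4 = 2.
The remainder reaches 0 after 5 divisions, so the expansion has 5 partial quotients, read off in order.

[0; 1, 10, 2, 2]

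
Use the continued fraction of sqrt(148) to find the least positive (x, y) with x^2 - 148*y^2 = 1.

First expand sqrt(148) as a continued fraction. With x_i = (sqrt(148) + m_i)/d_i and (m_0, d_0) = (0, 1): a_0 = floor(sqrt(148)) = 12, since 12^2 = 144 <= 148 < 169 = 13^2.
Iterate m_{i+1} = d_i*a_i - m_i, d_{i+1} = (148 - m_{i+1}^2)/d_i, a_{i+1} = floor((a_0 + m_{i+1})/d_{i+1}):
  m_1 = 1*12 - 0 = 12, d_1 = (148 - 12^2)/1 = 4/1 = 4, a_1 = floor((12 + 12)/4) = 6.
  m_2 = 4*6 - 12 = 12, d_2 = (148 - 12^2)/4 = 4/4 = 1, a_2 = floor((12 + 12)/1) = 24.
  m_3 = 1*24 - 12 = 12, d_3 = (148 - 12^2)/1 = 4/1 = 4: (m_3, d_3) = (m_1, d_1) = (12, 4), so from here the quotients repeat a_1, a_2; the period length is 2.
So sqrt(148) = [12; (6, 24)] with period length k = 2.
k is even, so the fundamental solution of x^2 - 148y^2 = 1 is (p_{k-1}, q_{k-1}) = (p_1, q_1); compute convergents through index 1.
Convergents (p_i = a_i*p_{i-1} + p_{i-2}, q_i = a_i*q_{i-1} + q_{i-2} with p_{-2}=0, p_{-1}=1, q_{-2}=1, q_{-1}=0):
  i=0: a_0=12, p_0 = 12*1 + 0 = 12, q_0 = 12*0 + 1 = 1.
  i=1: a_1=6, p_1 = 6*12 + 1 = 73, q_1 = 6*1 + 0 = 6.
Check: 73^2 - 148*6^2 = 5329 - 5328 = 1, so (x, y) = (73, 6) solves the equation, and by the theorem it is the least positive solution.

(x, y) = (73, 6)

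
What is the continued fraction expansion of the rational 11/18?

[0; 1, 1, 1, 1, 3]

Run the Euclidean algorithm on 11 and 18; the successive quotients are the partial quotients a_0, a_1, ... (each step inverts the fractional part left over by the previous one):
  11 = 0*18 + 11, so a_0 = 0.
  18 = 1*11 + 7, so a_1 = 1.
  11 = 1*7 + 4, so a_2 = 1.
  7 = 1*4 + 3, so a_3 = 1.
  4 = 1*3 + 1, so a_4 = 1.
  3 = 3*1 + 0, so a_5 = 3.
The remainder reaches 0 after 6 divisions, so the expansion has 6 partial quotients, read off in order.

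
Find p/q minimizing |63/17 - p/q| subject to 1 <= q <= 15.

Expand x = 63/17 as a continued fraction with the Euclidean algorithm:
  63 = 3*17 + 12, so a_0 = 3.
  17 = 1*12 + 5, so a_1 = 1.
  12 = 2*5 + 2, so a_2 = 2.
  5 = 2*2 + 1, so a_3 = 2.
  2 = 2*1 + 0, so a_4 = 2.
so x = [3; 1, 2, 2, 2].
Convergents (p_i = a_i*p_{i-1} + p_{i-2}, q_i = a_i*q_{i-1} + q_{i-2} with p_{-2}=0, p_{-1}=1, q_{-2}=1, q_{-1}=0), until the denominator exceeds 15:
  i=0: a_0=3, p_0 = 3*1 + 0 = 3, q_0 = 3*0 + 1 = 1.
  i=1: a_1=1, p_1 = 1*3 + 1 = 4, q_1 = 1*1 + 0 = 1.
  i=2: a_2=2, p_2 = 2*4 + 3 = 11, q_2 = 2*1 + 1 = 3.
  i=3: a_3=2, p_3 = 2*11 + 4 = 26, q_3 = 2*3 + 1 = 7.
  i=4: a_4=2, p_4 = 2*26 + 11 = 63, q_4 = 2*7 + 3 = 17.
q_4 = 17 > 15, so the last convergent with denominator <= 15 is p_3/q_3 = 26/7.
The closest fraction with denominator <= 15 is either p_3/q_3 or the intermediate fraction (k*p_3 + p_2)/(k*q_3 + q_2) with the largest k >= 1 whose denominator stays <= 15; these approach x as k grows, and every other convergent or intermediate fraction in range is farther away.
Largest k: floor((15 - q_2)/q_3) = floor((15 - 3)/7) = 1.
That gives (1*26 + 11)/(1*7 + 3) = 37/10.
Compare the errors: |x - 26/7| = |63*7 - 26*17|/(17*7) = 1/119, and |x - 37/10| = |63*10 - 37*17|/(17*10) = 1/170.
Cross-multiplying, 1*119 = 119 < 170 = 1*170, so 1/170 is smaller: the intermediate fraction 37/10 is closer to x than 26/7.

37/10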